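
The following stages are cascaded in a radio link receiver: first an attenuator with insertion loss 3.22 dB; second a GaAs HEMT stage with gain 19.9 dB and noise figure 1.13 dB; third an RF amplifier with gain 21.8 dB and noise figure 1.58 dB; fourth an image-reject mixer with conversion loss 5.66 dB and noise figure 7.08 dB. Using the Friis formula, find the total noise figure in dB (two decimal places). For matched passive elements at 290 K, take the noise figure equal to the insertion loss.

4.37 dB

Convert to linear (a loss of L dB is a gain of −L dB): F_i = 10^(NF_i/10), G_i = 10^(G_i,dB/10)
  Stage 1: F_1 = 10^(3.22/10) = 2.099, G_1 = 10^(−3.22/10) = 0.4764
  Stage 2: F_2 = 10^(1.13/10) = 1.297, G_2 = 10^(19.9/10) = 97.72
  Stage 3: F_3 = 10^(1.58/10) = 1.439, G_3 = 10^(21.8/10) = 151.4
  Stage 4: F_4 = 10^(7.08/10) = 5.105, G_4 = 10^(−5.66/10) = 0.2716
Friis cascade:
  F = 2.099 + (1.297 − 1)/0.4764 + (1.439 − 1)/46.56 + (5.105 − 1)/7047 = 2.733
NF = 10 log₁₀(2.733) = 4.37 dB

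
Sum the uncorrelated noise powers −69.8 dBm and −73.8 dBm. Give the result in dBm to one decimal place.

−68.3 dBm

Convert to linear, add, convert back:
P₁ = 1.05×10⁻¹⁰ W, P₂ = 4.17×10⁻¹¹ W
P_tot = 1.46×10⁻¹⁰ W → 10 log₁₀(P_tot / 10⁻³) = −68.3 dBm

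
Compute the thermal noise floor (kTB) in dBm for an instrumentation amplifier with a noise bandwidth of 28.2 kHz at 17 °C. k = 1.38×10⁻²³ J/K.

T = 17 °C + 273.15 = 290.15 K
P_n = kTB = 1.38×10⁻²³ × 290.15 × 2.82×10⁴ = 1.13×10⁻¹⁶ W
In dBm: 10 log₁₀(1.13×10⁻¹⁶ / 10⁻³) = −129.5 dBm

−129.5 dBm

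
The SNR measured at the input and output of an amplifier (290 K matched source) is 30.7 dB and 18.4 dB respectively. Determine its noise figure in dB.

NF (dB) = SNR_in(dB) − SNR_out(dB) when the source is at T₀
NF = 30.7 − 18.4 = 12.3 dB

12.3 dB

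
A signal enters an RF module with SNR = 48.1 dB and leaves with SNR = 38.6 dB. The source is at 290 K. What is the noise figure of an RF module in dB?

NF (dB) = SNR_in(dB) − SNR_out(dB) when the source is at T₀
NF = 48.1 − 38.6 = 9.5 dB

9.5 dB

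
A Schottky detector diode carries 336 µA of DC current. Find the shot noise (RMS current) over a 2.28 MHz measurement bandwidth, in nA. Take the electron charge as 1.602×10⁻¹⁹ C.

15.7 nA

I_n = √(2qI·B)
2qI·B = 2 × 1.602×10⁻¹⁹ × 3.36×10⁻⁴ × 2.28×10⁶ = 2.45×10⁻¹⁶ A²
I_n = √(2.45×10⁻¹⁶) = 1.57×10⁻⁸ A = 15.7 nA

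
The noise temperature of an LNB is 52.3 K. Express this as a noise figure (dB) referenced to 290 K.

F = 1 + T_e/T₀ = 1 + 52.3/290 = 1.18034
NF = 10 log₁₀(1.18034) = 0.720 dB

0.720 dB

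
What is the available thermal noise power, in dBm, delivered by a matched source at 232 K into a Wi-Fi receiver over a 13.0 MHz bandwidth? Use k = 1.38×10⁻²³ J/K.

−103.8 dBm

P_n = kTB = 1.38×10⁻²³ × 232 × 1.30×10⁷ = 4.16×10⁻¹⁴ W
In dBm: 10 log₁₀(4.16×10⁻¹⁴ / 10⁻³) = −103.8 dBm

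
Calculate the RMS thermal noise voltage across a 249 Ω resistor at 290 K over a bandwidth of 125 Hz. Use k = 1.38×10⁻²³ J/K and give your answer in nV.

V_n = √(4kTRB)
4kTRB = 4 × 1.38×10⁻²³ × 290 × 2.49×10² × 1.25×10² = 4.98×10⁻¹⁶ V²
V_n = √(4.98×10⁻¹⁶) = 2.23×10⁻⁸ V = 22.3 nV

22.3 nV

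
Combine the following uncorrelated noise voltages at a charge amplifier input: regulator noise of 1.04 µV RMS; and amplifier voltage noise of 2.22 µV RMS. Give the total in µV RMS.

Uncorrelated sources add in power (mean-square): V_tot = √(ΣV_i²)
V_tot = √[(1.04×10⁻⁶)² + (2.22×10⁻⁶)²] = 2.45×10⁻⁶ V = 2.45 µV

2.45 µV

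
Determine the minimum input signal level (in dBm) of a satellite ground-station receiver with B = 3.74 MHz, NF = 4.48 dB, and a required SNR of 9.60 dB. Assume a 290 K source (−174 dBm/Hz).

Sensitivity = −174 + 10 log₁₀(B) + NF + SNR_min
= −174 + 65.73 + 4.48 + 9.60
= −94.19 dBm → −94.2 dBm

−94.2 dBm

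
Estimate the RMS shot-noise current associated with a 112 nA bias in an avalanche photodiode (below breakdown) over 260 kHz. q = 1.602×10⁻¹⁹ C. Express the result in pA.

96.6 pA

I_n = √(2qI·B)
2qI·B = 2 × 1.602×10⁻¹⁹ × 1.12×10⁻⁷ × 2.60×10⁵ = 9.33×10⁻²¹ A²
I_n = √(9.33×10⁻²¹) = 9.66×10⁻¹¹ A = 96.6 pA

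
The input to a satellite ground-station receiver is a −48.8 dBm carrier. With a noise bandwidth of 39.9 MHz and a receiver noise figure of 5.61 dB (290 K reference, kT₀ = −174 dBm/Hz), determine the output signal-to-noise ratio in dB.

Noise floor: N = −174 + 10 log₁₀(B) + NF
10 log₁₀(3.99×10⁷) = 76.01 dB
N = −174 + 76.01 + 5.61 = −92.38 dBm
SNR = P_sig − N = −48.8 − (−92.38) = 43.58 dB → 43.6 dB

43.6 dB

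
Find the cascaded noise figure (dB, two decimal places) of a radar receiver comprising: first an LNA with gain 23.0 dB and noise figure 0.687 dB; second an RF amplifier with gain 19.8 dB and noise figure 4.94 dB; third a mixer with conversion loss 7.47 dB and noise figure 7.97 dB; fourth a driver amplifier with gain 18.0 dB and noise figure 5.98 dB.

Convert to linear (a loss of L dB is a gain of −L dB): F_i = 10^(NF_i/10), G_i = 10^(G_i,dB/10)
  Stage 1: F_1 = 10^(0.687/10) = 1.171, G_1 = 10^(23.0/10) = 199.5
  Stage 2: F_2 = 10^(4.94/10) = 3.119, G_2 = 10^(19.8/10) = 95.50
  Stage 3: F_3 = 10^(7.97/10) = 6.266, G_3 = 10^(−7.47/10) = 0.1791
  Stage 4: F_4 = 10^(5.98/10) = 3.963, G_4 = 10^(18.0/10) = 63.10
Friis cascade:
  F = 1.171 + (3.119 − 1)/199.5 + (6.266 − 1)/1.905×10⁴ + (3.963 − 1)/3412 = 1.183
NF = 10 log₁₀(1.183) = 0.73 dB

0.73 dB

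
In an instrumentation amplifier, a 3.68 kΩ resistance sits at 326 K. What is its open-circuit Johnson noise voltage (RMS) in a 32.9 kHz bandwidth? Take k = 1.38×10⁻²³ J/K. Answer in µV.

V_n = √(4kTRB)
4kTRB = 4 × 1.38×10⁻²³ × 326 × 3.68×10³ × 3.29×10⁴ = 2.18×10⁻¹² V²
V_n = √(2.18×10⁻¹²) = 1.48×10⁻⁶ V = 1.48 µV

1.48 µV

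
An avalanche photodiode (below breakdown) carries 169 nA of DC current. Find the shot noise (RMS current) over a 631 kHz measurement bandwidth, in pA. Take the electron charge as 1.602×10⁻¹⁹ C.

I_n = √(2qI·B)
2qI·B = 2 × 1.602×10⁻¹⁹ × 1.69×10⁻⁷ × 6.31×10⁵ = 3.42×10⁻²⁰ A²
I_n = √(3.42×10⁻²⁰) = 1.85×10⁻¹⁰ A = 185 pA

185 pA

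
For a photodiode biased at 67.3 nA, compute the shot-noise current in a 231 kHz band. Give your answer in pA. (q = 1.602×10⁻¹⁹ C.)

I_n = √(2qI·B)
2qI·B = 2 × 1.602×10⁻¹⁹ × 6.73×10⁻⁸ × 2.31×10⁵ = 4.98×10⁻²¹ A²
I_n = √(4.98×10⁻²¹) = 7.06×10⁻¹¹ A = 70.6 pA

70.6 pA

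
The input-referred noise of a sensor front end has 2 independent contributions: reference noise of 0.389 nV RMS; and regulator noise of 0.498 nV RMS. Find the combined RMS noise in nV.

Uncorrelated sources add in power (mean-square): V_tot = √(ΣV_i²)
V_tot = √[(3.89×10⁻¹⁰)² + (4.98×10⁻¹⁰)²] = 6.32×10⁻¹⁰ V = 0.632 nV

0.632 nV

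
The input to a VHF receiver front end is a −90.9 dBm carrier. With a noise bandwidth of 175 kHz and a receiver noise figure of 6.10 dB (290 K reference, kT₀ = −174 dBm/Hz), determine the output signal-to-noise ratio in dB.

24.6 dB

Noise floor: N = −174 + 10 log₁₀(B) + NF
10 log₁₀(1.75×10⁵) = 52.43 dB
N = −174 + 52.43 + 6.10 = −115.47 dBm
SNR = P_sig − N = −90.9 − (−115.47) = 24.57 dB → 24.6 dB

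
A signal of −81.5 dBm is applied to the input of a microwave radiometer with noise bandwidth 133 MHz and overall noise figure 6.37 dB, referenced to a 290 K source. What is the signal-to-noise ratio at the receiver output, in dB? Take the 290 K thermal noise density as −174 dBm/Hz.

Noise floor: N = −174 + 10 log₁₀(B) + NF
10 log₁₀(1.33×10⁸) = 81.24 dB
N = −174 + 81.24 + 6.37 = −86.39 dBm
SNR = P_sig − N = −81.5 − (−86.39) = 4.89 dB → 4.9 dB

4.9 dB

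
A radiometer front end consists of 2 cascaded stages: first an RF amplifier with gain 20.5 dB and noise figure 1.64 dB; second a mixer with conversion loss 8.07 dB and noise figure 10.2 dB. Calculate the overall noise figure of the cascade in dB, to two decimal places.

Convert to linear (a loss of L dB is a gain of −L dB): F_i = 10^(NF_i/10), G_i = 10^(G_i,dB/10)
  Stage 1: F_1 = 10^(1.64/10) = 1.459, G_1 = 10^(20.5/10) = 112.2
  Stage 2: F_2 = 10^(10.2/10) = 10.47, G_2 = 10^(−8.07/10) = 0.1560
Friis cascade:
  F = 1.459 + (10.47 − 1)/112.2 = 1.543
NF = 10 log₁₀(1.543) = 1.88 dB

1.88 dB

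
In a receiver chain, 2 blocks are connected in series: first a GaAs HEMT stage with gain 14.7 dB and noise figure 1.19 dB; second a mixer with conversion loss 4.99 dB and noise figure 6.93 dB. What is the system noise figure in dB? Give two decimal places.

Convert to linear (a loss of L dB is a gain of −L dB): F_i = 10^(NF_i/10), G_i = 10^(G_i,dB/10)
  Stage 1: F_1 = 10^(1.19/10) = 1.315, G_1 = 10^(14.7/10) = 29.51
  Stage 2: F_2 = 10^(6.93/10) = 4.932, G_2 = 10^(−4.99/10) = 0.3170
Friis cascade:
  F = 1.315 + (4.932 − 1)/29.51 = 1.448
NF = 10 log₁₀(1.448) = 1.61 dB

1.61 dB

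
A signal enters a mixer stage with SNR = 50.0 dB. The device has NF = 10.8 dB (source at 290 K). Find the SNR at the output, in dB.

39.2 dB

By definition F = SNR_in/SNR_out, so in dB: SNR_out = SNR_in − NF
SNR_out = 50.0 − 10.8 = 39.2 dB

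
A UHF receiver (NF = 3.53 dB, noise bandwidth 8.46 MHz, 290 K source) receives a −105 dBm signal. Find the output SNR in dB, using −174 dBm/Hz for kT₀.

Noise floor: N = −174 + 10 log₁₀(B) + NF
10 log₁₀(8.46×10⁶) = 69.27 dB
N = −174 + 69.27 + 3.53 = −101.20 dBm
SNR = P_sig − N = −105 − (−101.20) = −3.80 dB → −3.8 dB

−3.8 dB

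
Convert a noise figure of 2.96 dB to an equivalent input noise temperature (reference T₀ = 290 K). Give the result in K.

283 K

F = 10^(2.96/10) = 1.97697
T_e = (F − 1)·T₀ = (1.97697 − 1) × 290 = 283 K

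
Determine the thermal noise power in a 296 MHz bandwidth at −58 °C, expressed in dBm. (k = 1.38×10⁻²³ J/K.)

−90.6 dBm

T = −58 °C + 273.15 = 215.15 K
P_n = kTB = 1.38×10⁻²³ × 215.15 × 2.96×10⁸ = 8.79×10⁻¹³ W
In dBm: 10 log₁₀(8.79×10⁻¹³ / 10⁻³) = −90.6 dBm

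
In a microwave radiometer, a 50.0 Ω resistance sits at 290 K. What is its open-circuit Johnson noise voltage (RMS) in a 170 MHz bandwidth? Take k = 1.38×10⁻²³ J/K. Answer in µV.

11.7 µV

V_n = √(4kTRB)
4kTRB = 4 × 1.38×10⁻²³ × 290 × 5.00×10¹ × 1.70×10⁸ = 1.36×10⁻¹⁰ V²
V_n = √(1.36×10⁻¹⁰) = 1.17×10⁻⁵ V = 11.7 µV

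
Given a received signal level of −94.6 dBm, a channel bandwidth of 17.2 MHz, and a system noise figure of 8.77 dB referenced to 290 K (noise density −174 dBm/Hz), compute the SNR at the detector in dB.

−1.7 dB

Noise floor: N = −174 + 10 log₁₀(B) + NF
10 log₁₀(1.72×10⁷) = 72.36 dB
N = −174 + 72.36 + 8.77 = −92.87 dBm
SNR = P_sig − N = −94.6 − (−92.87) = −1.73 dB → −1.7 dB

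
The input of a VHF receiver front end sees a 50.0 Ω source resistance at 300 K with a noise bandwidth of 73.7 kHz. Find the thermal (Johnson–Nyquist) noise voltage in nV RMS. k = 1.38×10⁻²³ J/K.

247 nV

V_n = √(4kTRB)
4kTRB = 4 × 1.38×10⁻²³ × 300 × 5.00×10¹ × 7.37×10⁴ = 6.10×10⁻¹⁴ V²
V_n = √(6.10×10⁻¹⁴) = 2.47×10⁻⁷ V = 247 nV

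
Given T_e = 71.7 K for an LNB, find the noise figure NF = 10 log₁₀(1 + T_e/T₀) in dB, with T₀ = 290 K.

F = 1 + T_e/T₀ = 1 + 71.7/290 = 1.24724
NF = 10 log₁₀(1.24724) = 0.960 dB

0.960 dB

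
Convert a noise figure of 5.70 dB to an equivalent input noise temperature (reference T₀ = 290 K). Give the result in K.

787 K

F = 10^(5.70/10) = 3.71535
T_e = (F − 1)·T₀ = (3.71535 − 1) × 290 = 787 K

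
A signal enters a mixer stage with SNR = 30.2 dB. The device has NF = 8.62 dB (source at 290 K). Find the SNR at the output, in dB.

21.58 dB

By definition F = SNR_in/SNR_out, so in dB: SNR_out = SNR_in − NF
SNR_out = 30.2 − 8.62 = 21.58 dB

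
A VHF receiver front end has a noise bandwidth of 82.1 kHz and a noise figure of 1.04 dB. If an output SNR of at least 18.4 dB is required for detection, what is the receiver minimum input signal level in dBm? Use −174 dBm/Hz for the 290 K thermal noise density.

−105.4 dBm

Sensitivity = −174 + 10 log₁₀(B) + NF + SNR_min
= −174 + 49.14 + 1.04 + 18.4
= −105.42 dBm → −105.4 dBm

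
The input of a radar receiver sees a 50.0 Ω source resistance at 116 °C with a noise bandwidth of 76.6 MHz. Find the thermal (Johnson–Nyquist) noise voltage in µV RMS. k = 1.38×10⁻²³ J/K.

T = 116 °C + 273.15 = 389.15 K
V_n = √(4kTRB)
4kTRB = 4 × 1.38×10⁻²³ × 389.15 × 5.00×10¹ × 7.66×10⁷ = 8.23×10⁻¹¹ V²
V_n = √(8.23×10⁻¹¹) = 9.07×10⁻⁶ V = 9.07 µV

9.07 µV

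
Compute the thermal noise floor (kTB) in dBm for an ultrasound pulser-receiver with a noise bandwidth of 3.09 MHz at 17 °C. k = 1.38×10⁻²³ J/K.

−109.1 dBm

T = 17 °C + 273.15 = 290.15 K
P_n = kTB = 1.38×10⁻²³ × 290.15 × 3.09×10⁶ = 1.24×10⁻¹⁴ W
In dBm: 10 log₁₀(1.24×10⁻¹⁴ / 10⁻³) = −109.1 dBm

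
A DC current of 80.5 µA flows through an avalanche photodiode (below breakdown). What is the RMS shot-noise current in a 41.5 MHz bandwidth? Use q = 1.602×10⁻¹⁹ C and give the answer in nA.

32.7 nA

I_n = √(2qI·B)
2qI·B = 2 × 1.602×10⁻¹⁹ × 8.05×10⁻⁵ × 4.15×10⁷ = 1.07×10⁻¹⁵ A²
I_n = √(1.07×10⁻¹⁵) = 3.27×10⁻⁸ A = 32.7 nA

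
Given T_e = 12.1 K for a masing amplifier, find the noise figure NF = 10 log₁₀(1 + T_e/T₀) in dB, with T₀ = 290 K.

0.178 dB

F = 1 + T_e/T₀ = 1 + 12.1/290 = 1.04172
NF = 10 log₁₀(1.04172) = 0.178 dB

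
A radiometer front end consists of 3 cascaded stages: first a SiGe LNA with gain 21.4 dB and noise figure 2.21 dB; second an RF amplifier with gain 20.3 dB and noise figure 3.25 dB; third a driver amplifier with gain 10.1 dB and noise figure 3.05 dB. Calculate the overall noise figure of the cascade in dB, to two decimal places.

2.23 dB

Convert to linear (a loss of L dB is a gain of −L dB): F_i = 10^(NF_i/10), G_i = 10^(G_i,dB/10)
  Stage 1: F_1 = 10^(2.21/10) = 1.663, G_1 = 10^(21.4/10) = 138.0
  Stage 2: F_2 = 10^(3.25/10) = 2.113, G_2 = 10^(20.3/10) = 107.2
  Stage 3: F_3 = 10^(3.05/10) = 2.018, G_3 = 10^(10.1/10) = 10.23
Friis cascade:
  F = 1.663 + (2.113 − 1)/138.0 + (2.018 − 1)/1.479×10⁴ = 1.672
NF = 10 log₁₀(1.672) = 2.23 dB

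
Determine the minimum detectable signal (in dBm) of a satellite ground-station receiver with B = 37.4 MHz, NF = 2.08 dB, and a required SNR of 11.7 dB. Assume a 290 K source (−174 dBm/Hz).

Sensitivity = −174 + 10 log₁₀(B) + NF + SNR_min
= −174 + 75.73 + 2.08 + 11.7
= −84.49 dBm → −84.5 dBm

−84.5 dBm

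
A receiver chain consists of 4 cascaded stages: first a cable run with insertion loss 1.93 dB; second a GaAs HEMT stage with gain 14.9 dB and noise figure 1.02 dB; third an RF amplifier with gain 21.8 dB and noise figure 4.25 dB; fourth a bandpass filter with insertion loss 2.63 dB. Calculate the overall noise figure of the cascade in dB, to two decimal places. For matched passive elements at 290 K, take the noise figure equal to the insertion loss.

3.13 dB

Convert to linear (a loss of L dB is a gain of −L dB): F_i = 10^(NF_i/10), G_i = 10^(G_i,dB/10)
  Stage 1: F_1 = 10^(1.93/10) = 1.560, G_1 = 10^(−1.93/10) = 0.6412
  Stage 2: F_2 = 10^(1.02/10) = 1.265, G_2 = 10^(14.9/10) = 30.90
  Stage 3: F_3 = 10^(4.25/10) = 2.661, G_3 = 10^(21.8/10) = 151.4
  Stage 4: F_4 = 10^(2.63/10) = 1.832, G_4 = 10^(−2.63/10) = 0.5458
Friis cascade:
  F = 1.560 + (1.265 − 1)/0.6412 + (2.661 − 1)/19.82 + (1.832 − 1)/2999 = 2.057
NF = 10 log₁₀(2.057) = 3.13 dB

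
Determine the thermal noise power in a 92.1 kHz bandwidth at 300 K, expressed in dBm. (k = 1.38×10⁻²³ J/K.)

−124.2 dBm

P_n = kTB = 1.38×10⁻²³ × 300 × 9.21×10⁴ = 3.81×10⁻¹⁶ W
In dBm: 10 log₁₀(3.81×10⁻¹⁶ / 10⁻³) = −124.2 dBm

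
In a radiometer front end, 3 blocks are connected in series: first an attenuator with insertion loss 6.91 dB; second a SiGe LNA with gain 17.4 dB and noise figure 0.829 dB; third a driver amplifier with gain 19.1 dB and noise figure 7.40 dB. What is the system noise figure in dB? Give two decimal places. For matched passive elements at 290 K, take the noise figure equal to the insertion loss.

Convert to linear (a loss of L dB is a gain of −L dB): F_i = 10^(NF_i/10), G_i = 10^(G_i,dB/10)
  Stage 1: F_1 = 10^(6.91/10) = 4.909, G_1 = 10^(−6.91/10) = 0.2037
  Stage 2: F_2 = 10^(0.829/10) = 1.210, G_2 = 10^(17.4/10) = 54.95
  Stage 3: F_3 = 10^(7.40/10) = 5.495, G_3 = 10^(19.1/10) = 81.28
Friis cascade:
  F = 4.909 + (1.210 − 1)/0.2037 + (5.495 − 1)/11.19 = 6.343
NF = 10 log₁₀(6.343) = 8.02 dB

8.02 dB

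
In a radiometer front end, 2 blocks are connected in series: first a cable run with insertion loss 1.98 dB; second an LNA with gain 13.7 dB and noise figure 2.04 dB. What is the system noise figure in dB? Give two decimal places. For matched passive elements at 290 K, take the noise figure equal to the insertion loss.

4.02 dB

Convert to linear (a loss of L dB is a gain of −L dB): F_i = 10^(NF_i/10), G_i = 10^(G_i,dB/10)
  Stage 1: F_1 = 10^(1.98/10) = 1.578, G_1 = 10^(−1.98/10) = 0.6339
  Stage 2: F_2 = 10^(2.04/10) = 1.600, G_2 = 10^(13.7/10) = 23.44
Friis cascade:
  F = 1.578 + (1.600 − 1)/0.6339 = 2.523
NF = 10 log₁₀(2.523) = 4.02 dB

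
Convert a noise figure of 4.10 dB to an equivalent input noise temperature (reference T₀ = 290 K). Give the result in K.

455 K

F = 10^(4.10/10) = 2.5704
T_e = (F − 1)·T₀ = (2.5704 − 1) × 290 = 455 K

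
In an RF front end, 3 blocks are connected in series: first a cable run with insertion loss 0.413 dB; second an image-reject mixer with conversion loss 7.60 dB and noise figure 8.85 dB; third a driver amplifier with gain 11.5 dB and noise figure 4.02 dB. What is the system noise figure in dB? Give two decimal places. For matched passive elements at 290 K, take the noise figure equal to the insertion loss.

Convert to linear (a loss of L dB is a gain of −L dB): F_i = 10^(NF_i/10), G_i = 10^(G_i,dB/10)
  Stage 1: F_1 = 10^(0.413/10) = 1.100, G_1 = 10^(−0.413/10) = 0.9093
  Stage 2: F_2 = 10^(8.85/10) = 7.674, G_2 = 10^(−7.60/10) = 0.1738
  Stage 3: F_3 = 10^(4.02/10) = 2.523, G_3 = 10^(11.5/10) = 14.13
Friis cascade:
  F = 1.100 + (7.674 − 1)/0.9093 + (2.523 − 1)/0.1580 = 18.08
NF = 10 log₁₀(18.08) = 12.57 dB

12.57 dB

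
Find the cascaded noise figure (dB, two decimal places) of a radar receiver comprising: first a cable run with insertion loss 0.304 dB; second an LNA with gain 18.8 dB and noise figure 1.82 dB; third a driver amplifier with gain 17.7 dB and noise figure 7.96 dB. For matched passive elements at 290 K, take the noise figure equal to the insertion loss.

2.32 dB

Convert to linear (a loss of L dB is a gain of −L dB): F_i = 10^(NF_i/10), G_i = 10^(G_i,dB/10)
  Stage 1: F_1 = 10^(0.304/10) = 1.073, G_1 = 10^(−0.304/10) = 0.9324
  Stage 2: F_2 = 10^(1.82/10) = 1.521, G_2 = 10^(18.8/10) = 75.86
  Stage 3: F_3 = 10^(7.96/10) = 6.252, G_3 = 10^(17.7/10) = 58.88
Friis cascade:
  F = 1.073 + (1.521 − 1)/0.9324 + (6.252 − 1)/70.73 = 1.705
NF = 10 log₁₀(1.705) = 2.32 dB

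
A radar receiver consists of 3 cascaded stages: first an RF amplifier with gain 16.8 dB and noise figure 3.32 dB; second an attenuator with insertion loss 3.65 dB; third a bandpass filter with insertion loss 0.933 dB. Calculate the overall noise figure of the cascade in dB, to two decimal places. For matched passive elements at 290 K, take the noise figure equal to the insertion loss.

3.40 dB

Convert to linear (a loss of L dB is a gain of −L dB): F_i = 10^(NF_i/10), G_i = 10^(G_i,dB/10)
  Stage 1: F_1 = 10^(3.32/10) = 2.148, G_1 = 10^(16.8/10) = 47.86
  Stage 2: F_2 = 10^(3.65/10) = 2.317, G_2 = 10^(−3.65/10) = 0.4315
  Stage 3: F_3 = 10^(0.933/10) = 1.240, G_3 = 10^(−0.933/10) = 0.8067
Friis cascade:
  F = 2.148 + (2.317 − 1)/47.86 + (1.240 − 1)/20.65 = 2.187
NF = 10 log₁₀(2.187) = 3.40 dB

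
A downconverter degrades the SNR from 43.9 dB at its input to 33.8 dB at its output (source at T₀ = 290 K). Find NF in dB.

10.1 dB

NF (dB) = SNR_in(dB) − SNR_out(dB) when the source is at T₀
NF = 43.9 − 33.8 = 10.1 dB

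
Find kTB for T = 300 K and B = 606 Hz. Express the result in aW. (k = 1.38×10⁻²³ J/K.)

P_n = kTB = 1.38×10⁻²³ × 300 × 6.06×10² = 2.51×10⁻¹⁸ W = 2.51 aW

2.51 aW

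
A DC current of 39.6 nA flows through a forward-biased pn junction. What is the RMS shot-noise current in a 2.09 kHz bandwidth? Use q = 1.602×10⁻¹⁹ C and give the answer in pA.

5.15 pA

I_n = √(2qI·B)
2qI·B = 2 × 1.602×10⁻¹⁹ × 3.96×10⁻⁸ × 2.09×10³ = 2.65×10⁻²³ A²
I_n = √(2.65×10⁻²³) = 5.15×10⁻¹² A = 5.15 pA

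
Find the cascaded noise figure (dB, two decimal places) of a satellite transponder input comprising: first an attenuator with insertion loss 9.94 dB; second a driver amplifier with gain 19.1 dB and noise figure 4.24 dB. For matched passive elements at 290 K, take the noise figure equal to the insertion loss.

14.18 dB

Convert to linear (a loss of L dB is a gain of −L dB): F_i = 10^(NF_i/10), G_i = 10^(G_i,dB/10)
  Stage 1: F_1 = 10^(9.94/10) = 9.863, G_1 = 10^(−9.94/10) = 0.1014
  Stage 2: F_2 = 10^(4.24/10) = 2.655, G_2 = 10^(19.1/10) = 81.28
Friis cascade:
  F = 9.863 + (2.655 − 1)/0.1014 = 26.18
NF = 10 log₁₀(26.18) = 14.18 dB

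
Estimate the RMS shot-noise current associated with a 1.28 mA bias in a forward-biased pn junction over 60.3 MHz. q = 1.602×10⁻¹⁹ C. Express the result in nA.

I_n = √(2qI·B)
2qI·B = 2 × 1.602×10⁻¹⁹ × 1.28×10⁻³ × 6.03×10⁷ = 2.47×10⁻¹⁴ A²
I_n = √(2.47×10⁻¹⁴) = 1.57×10⁻⁷ A = 157 nA

157 nA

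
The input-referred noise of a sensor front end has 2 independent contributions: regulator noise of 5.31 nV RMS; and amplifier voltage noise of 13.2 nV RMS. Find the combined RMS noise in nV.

Uncorrelated sources add in power (mean-square): V_tot = √(ΣV_i²)
V_tot = √[(5.31×10⁻⁹)² + (1.32×10⁻⁸)²] = 1.42×10⁻⁸ V = 14.2 nV

14.2 nV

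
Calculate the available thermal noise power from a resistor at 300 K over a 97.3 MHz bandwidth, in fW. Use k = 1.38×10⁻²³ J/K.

403 fW

P_n = kTB = 1.38×10⁻²³ × 300 × 9.73×10⁷ = 4.03×10⁻¹³ W = 403 fW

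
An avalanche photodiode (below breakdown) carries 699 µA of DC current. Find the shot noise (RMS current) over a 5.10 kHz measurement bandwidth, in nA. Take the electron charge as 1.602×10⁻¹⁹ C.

I_n = √(2qI·B)
2qI·B = 2 × 1.602×10⁻¹⁹ × 6.99×10⁻⁴ × 5.10×10³ = 1.14×10⁻¹⁸ A²
I_n = √(1.14×10⁻¹⁸) = 1.07×10⁻⁹ A = 1.07 nA

1.07 nA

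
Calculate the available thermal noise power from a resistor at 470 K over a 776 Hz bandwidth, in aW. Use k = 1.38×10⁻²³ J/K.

P_n = kTB = 1.38×10⁻²³ × 470 × 7.76×10² = 5.03×10⁻¹⁸ W = 5.03 aW

5.03 aW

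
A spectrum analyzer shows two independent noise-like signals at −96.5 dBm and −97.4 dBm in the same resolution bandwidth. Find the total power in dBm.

Convert to linear, add, convert back:
P₁ = 2.24×10⁻¹³ W, P₂ = 1.82×10⁻¹³ W
P_tot = 4.06×10⁻¹³ W → 10 log₁₀(P_tot / 10⁻³) = −93.9 dBm

−93.9 dBm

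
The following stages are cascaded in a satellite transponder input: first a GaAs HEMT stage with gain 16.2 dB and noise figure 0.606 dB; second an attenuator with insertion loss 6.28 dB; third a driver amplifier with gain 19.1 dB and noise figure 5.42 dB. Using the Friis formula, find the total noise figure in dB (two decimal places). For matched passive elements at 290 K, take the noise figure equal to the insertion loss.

Convert to linear (a loss of L dB is a gain of −L dB): F_i = 10^(NF_i/10), G_i = 10^(G_i,dB/10)
  Stage 1: F_1 = 10^(0.606/10) = 1.150, G_1 = 10^(16.2/10) = 41.69
  Stage 2: F_2 = 10^(6.28/10) = 4.246, G_2 = 10^(−6.28/10) = 0.2355
  Stage 3: F_3 = 10^(5.42/10) = 3.483, G_3 = 10^(19.1/10) = 81.28
Friis cascade:
  F = 1.150 + (4.246 − 1)/41.69 + (3.483 − 1)/9.817 = 1.481
NF = 10 log₁₀(1.481) = 1.70 dB

1.70 dB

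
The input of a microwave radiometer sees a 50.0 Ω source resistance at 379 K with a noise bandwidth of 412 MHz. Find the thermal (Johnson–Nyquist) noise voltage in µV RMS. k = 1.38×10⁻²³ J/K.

20.8 µV

V_n = √(4kTRB)
4kTRB = 4 × 1.38×10⁻²³ × 379 × 5.00×10¹ × 4.12×10⁸ = 4.31×10⁻¹⁰ V²
V_n = √(4.31×10⁻¹⁰) = 2.08×10⁻⁵ V = 20.8 µV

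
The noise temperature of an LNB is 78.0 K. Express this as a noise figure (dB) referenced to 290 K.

1.03 dB

F = 1 + T_e/T₀ = 1 + 78.0/290 = 1.26897
NF = 10 log₁₀(1.26897) = 1.03 dB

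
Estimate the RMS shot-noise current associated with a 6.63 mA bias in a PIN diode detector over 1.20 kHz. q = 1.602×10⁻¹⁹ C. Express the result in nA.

I_n = √(2qI·B)
2qI·B = 2 × 1.602×10⁻¹⁹ × 6.63×10⁻³ × 1.20×10³ = 2.55×10⁻¹⁸ A²
I_n = √(2.55×10⁻¹⁸) = 1.60×10⁻⁹ A = 1.60 nA

1.60 nA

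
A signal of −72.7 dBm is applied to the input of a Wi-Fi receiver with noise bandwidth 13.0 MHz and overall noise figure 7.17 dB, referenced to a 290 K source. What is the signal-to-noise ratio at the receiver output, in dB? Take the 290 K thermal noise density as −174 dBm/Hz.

23.0 dB

Noise floor: N = −174 + 10 log₁₀(B) + NF
10 log₁₀(1.30×10⁷) = 71.14 dB
N = −174 + 71.14 + 7.17 = −95.69 dBm
SNR = P_sig − N = −72.7 − (−95.69) = 22.99 dB → 23.0 dB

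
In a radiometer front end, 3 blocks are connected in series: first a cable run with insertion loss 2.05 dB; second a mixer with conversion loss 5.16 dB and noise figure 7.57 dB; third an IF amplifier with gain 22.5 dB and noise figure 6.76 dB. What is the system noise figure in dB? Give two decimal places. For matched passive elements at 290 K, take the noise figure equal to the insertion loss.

14.60 dB

Convert to linear (a loss of L dB is a gain of −L dB): F_i = 10^(NF_i/10), G_i = 10^(G_i,dB/10)
  Stage 1: F_1 = 10^(2.05/10) = 1.603, G_1 = 10^(−2.05/10) = 0.6237
  Stage 2: F_2 = 10^(7.57/10) = 5.715, G_2 = 10^(−5.16/10) = 0.3048
  Stage 3: F_3 = 10^(6.76/10) = 4.742, G_3 = 10^(22.5/10) = 177.8
Friis cascade:
  F = 1.603 + (5.715 − 1)/0.6237 + (4.742 − 1)/0.1901 = 28.85
NF = 10 log₁₀(28.85) = 14.60 dB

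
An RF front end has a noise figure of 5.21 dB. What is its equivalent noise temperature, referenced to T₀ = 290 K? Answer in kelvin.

F = 10^(5.21/10) = 3.31894
T_e = (F − 1)·T₀ = (3.31894 − 1) × 290 = 672 K

672 K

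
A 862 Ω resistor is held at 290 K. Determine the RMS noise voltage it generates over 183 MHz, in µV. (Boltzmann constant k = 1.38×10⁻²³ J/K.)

50.3 µV

V_n = √(4kTRB)
4kTRB = 4 × 1.38×10⁻²³ × 290 × 8.62×10² × 1.83×10⁸ = 2.53×10⁻⁹ V²
V_n = √(2.53×10⁻⁹) = 5.03×10⁻⁵ V = 50.3 µV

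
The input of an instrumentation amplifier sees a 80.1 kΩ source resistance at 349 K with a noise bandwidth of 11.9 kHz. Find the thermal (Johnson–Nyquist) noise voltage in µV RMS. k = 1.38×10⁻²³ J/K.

V_n = √(4kTRB)
4kTRB = 4 × 1.38×10⁻²³ × 349 × 8.01×10⁴ × 1.19×10⁴ = 1.84×10⁻¹¹ V²
V_n = √(1.84×10⁻¹¹) = 4.29×10⁻⁶ V = 4.29 µV

4.29 µV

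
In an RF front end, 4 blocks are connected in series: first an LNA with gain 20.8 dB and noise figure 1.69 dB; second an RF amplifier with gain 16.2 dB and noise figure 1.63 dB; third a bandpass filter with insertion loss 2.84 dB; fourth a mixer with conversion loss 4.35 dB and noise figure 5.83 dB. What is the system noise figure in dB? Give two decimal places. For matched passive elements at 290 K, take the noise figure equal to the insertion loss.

1.70 dB

Convert to linear (a loss of L dB is a gain of −L dB): F_i = 10^(NF_i/10), G_i = 10^(G_i,dB/10)
  Stage 1: F_1 = 10^(1.69/10) = 1.476, G_1 = 10^(20.8/10) = 120.2
  Stage 2: F_2 = 10^(1.63/10) = 1.455, G_2 = 10^(16.2/10) = 41.69
  Stage 3: F_3 = 10^(2.84/10) = 1.923, G_3 = 10^(−2.84/10) = 0.5200
  Stage 4: F_4 = 10^(5.83/10) = 3.828, G_4 = 10^(−4.35/10) = 0.3673
Friis cascade:
  F = 1.476 + (1.455 − 1)/120.2 + (1.923 − 1)/5012 + (3.828 − 1)/2606 = 1.481
NF = 10 log₁₀(1.481) = 1.70 dB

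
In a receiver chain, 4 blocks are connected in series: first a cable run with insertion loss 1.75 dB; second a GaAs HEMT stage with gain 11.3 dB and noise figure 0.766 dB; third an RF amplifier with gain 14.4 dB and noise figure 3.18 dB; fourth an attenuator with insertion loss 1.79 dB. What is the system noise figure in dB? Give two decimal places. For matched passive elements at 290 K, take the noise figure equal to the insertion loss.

Convert to linear (a loss of L dB is a gain of −L dB): F_i = 10^(NF_i/10), G_i = 10^(G_i,dB/10)
  Stage 1: F_1 = 10^(1.75/10) = 1.496, G_1 = 10^(−1.75/10) = 0.6683
  Stage 2: F_2 = 10^(0.766/10) = 1.193, G_2 = 10^(11.3/10) = 13.49
  Stage 3: F_3 = 10^(3.18/10) = 2.080, G_3 = 10^(14.4/10) = 27.54
  Stage 4: F_4 = 10^(1.79/10) = 1.510, G_4 = 10^(−1.79/10) = 0.6622
Friis cascade:
  F = 1.496 + (1.193 − 1)/0.6683 + (2.080 − 1)/9.016 + (1.510 − 1)/248.3 = 1.907
NF = 10 log₁₀(1.907) = 2.80 dB

2.80 dB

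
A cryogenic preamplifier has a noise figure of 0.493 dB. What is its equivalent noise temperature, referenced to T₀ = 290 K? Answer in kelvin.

34.9 K

F = 10^(0.493/10) = 1.12021
T_e = (F − 1)·T₀ = (1.12021 − 1) × 290 = 34.9 K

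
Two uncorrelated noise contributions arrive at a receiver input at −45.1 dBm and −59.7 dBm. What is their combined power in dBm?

−45.0 dBm

Convert to linear, add, convert back:
P₁ = 3.09×10⁻⁸ W, P₂ = 1.07×10⁻⁹ W
P_tot = 3.20×10⁻⁸ W → 10 log₁₀(P_tot / 10⁻³) = −45.0 dBm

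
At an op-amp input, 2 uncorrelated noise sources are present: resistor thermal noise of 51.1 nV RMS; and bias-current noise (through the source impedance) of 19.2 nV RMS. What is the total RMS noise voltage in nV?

Uncorrelated sources add in power (mean-square): V_tot = √(ΣV_i²)
V_tot = √[(5.11×10⁻⁸)² + (1.92×10⁻⁸)²] = 5.46×10⁻⁸ V = 54.6 nV

54.6 nV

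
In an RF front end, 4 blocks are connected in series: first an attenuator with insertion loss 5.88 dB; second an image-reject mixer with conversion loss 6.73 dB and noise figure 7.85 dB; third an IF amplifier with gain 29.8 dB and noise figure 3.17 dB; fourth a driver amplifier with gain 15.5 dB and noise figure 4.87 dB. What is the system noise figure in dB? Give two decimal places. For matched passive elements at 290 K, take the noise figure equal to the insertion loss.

Convert to linear (a loss of L dB is a gain of −L dB): F_i = 10^(NF_i/10), G_i = 10^(G_i,dB/10)
  Stage 1: F_1 = 10^(5.88/10) = 3.873, G_1 = 10^(−5.88/10) = 0.2582
  Stage 2: F_2 = 10^(7.85/10) = 6.095, G_2 = 10^(−6.73/10) = 0.2123
  Stage 3: F_3 = 10^(3.17/10) = 2.075, G_3 = 10^(29.8/10) = 955.0
  Stage 4: F_4 = 10^(4.87/10) = 3.069, G_4 = 10^(15.5/10) = 35.48
Friis cascade:
  F = 3.873 + (6.095 − 1)/0.2582 + (2.075 − 1)/0.05483 + (3.069 − 1)/52.36 = 43.25
NF = 10 log₁₀(43.25) = 16.36 dB

16.36 dB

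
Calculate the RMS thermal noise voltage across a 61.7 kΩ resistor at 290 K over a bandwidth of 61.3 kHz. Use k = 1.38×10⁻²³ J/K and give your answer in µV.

V_n = √(4kTRB)
4kTRB = 4 × 1.38×10⁻²³ × 290 × 6.17×10⁴ × 6.13×10⁴ = 6.05×10⁻¹¹ V²
V_n = √(6.05×10⁻¹¹) = 7.78×10⁻⁶ V = 7.78 µV

7.78 µV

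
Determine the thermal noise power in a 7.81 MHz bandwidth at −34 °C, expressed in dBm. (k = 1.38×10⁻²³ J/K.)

−105.9 dBm

T = −34 °C + 273.15 = 239.15 K
P_n = kTB = 1.38×10⁻²³ × 239.15 × 7.81×10⁶ = 2.58×10⁻¹⁴ W
In dBm: 10 log₁₀(2.58×10⁻¹⁴ / 10⁻³) = −105.9 dBm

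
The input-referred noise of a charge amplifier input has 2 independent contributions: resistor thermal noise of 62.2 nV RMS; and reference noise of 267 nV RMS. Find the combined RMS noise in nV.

Uncorrelated sources add in power (mean-square): V_tot = √(ΣV_i²)
V_tot = √[(6.22×10⁻⁸)² + (2.67×10⁻⁷)²] = 2.74×10⁻⁷ V = 274 nV

274 nV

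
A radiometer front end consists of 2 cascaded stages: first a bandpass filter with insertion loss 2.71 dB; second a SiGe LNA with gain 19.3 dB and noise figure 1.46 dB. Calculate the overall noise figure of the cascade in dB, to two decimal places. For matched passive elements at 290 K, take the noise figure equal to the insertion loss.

Convert to linear (a loss of L dB is a gain of −L dB): F_i = 10^(NF_i/10), G_i = 10^(G_i,dB/10)
  Stage 1: F_1 = 10^(2.71/10) = 1.866, G_1 = 10^(−2.71/10) = 0.5358
  Stage 2: F_2 = 10^(1.46/10) = 1.400, G_2 = 10^(19.3/10) = 85.11
Friis cascade:
  F = 1.866 + (1.400 − 1)/0.5358 = 2.612
NF = 10 log₁₀(2.612) = 4.17 dB

4.17 dB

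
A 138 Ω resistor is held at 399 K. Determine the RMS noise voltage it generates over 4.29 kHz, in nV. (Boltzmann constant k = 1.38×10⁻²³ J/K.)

114 nV

V_n = √(4kTRB)
4kTRB = 4 × 1.38×10⁻²³ × 399 × 1.38×10² × 4.29×10³ = 1.30×10⁻¹⁴ V²
V_n = √(1.30×10⁻¹⁴) = 1.14×10⁻⁷ V = 114 nV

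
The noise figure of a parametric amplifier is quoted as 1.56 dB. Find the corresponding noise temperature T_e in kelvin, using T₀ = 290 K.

F = 10^(1.56/10) = 1.43219
T_e = (F − 1)·T₀ = (1.43219 − 1) × 290 = 125 K

125 K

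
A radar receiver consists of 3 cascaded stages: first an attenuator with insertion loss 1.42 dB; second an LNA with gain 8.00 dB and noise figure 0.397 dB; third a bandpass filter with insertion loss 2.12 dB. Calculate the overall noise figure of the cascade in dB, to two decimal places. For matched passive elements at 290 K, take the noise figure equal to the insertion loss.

Convert to linear (a loss of L dB is a gain of −L dB): F_i = 10^(NF_i/10), G_i = 10^(G_i,dB/10)
  Stage 1: F_1 = 10^(1.42/10) = 1.387, G_1 = 10^(−1.42/10) = 0.7211
  Stage 2: F_2 = 10^(0.397/10) = 1.096, G_2 = 10^(8.00/10) = 6.310
  Stage 3: F_3 = 10^(2.12/10) = 1.629, G_3 = 10^(−2.12/10) = 0.6138
Friis cascade:
  F = 1.387 + (1.096 − 1)/0.7211 + (1.629 − 1)/4.550 = 1.658
NF = 10 log₁₀(1.658) = 2.20 dB

2.20 dB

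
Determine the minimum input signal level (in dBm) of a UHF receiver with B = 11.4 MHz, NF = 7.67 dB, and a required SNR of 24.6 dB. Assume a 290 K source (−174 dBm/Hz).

−71.2 dBm

Sensitivity = −174 + 10 log₁₀(B) + NF + SNR_min
= −174 + 70.57 + 7.67 + 24.6
= −71.16 dBm → −71.2 dBm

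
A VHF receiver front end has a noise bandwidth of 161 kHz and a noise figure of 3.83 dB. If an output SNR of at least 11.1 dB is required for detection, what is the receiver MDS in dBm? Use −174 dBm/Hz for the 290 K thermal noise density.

Sensitivity = −174 + 10 log₁₀(B) + NF + SNR_min
= −174 + 52.07 + 3.83 + 11.1
= −107.00 dBm → −107.0 dBm

−107.0 dBm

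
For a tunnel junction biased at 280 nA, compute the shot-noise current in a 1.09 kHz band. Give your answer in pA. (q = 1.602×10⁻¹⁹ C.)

I_n = √(2qI·B)
2qI·B = 2 × 1.602×10⁻¹⁹ × 2.80×10⁻⁷ × 1.09×10³ = 9.78×10⁻²³ A²
I_n = √(9.78×10⁻²³) = 9.89×10⁻¹² A = 9.89 pA

9.89 pA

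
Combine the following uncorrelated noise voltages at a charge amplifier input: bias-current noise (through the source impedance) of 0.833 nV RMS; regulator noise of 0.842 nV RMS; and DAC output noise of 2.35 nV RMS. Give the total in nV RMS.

2.63 nV

Uncorrelated sources add in power (mean-square): V_tot = √(ΣV_i²)
V_tot = √[(8.33×10⁻¹⁰)² + (8.42×10⁻¹⁰)² + (2.35×10⁻⁹)²] = 2.63×10⁻⁹ V = 2.63 nV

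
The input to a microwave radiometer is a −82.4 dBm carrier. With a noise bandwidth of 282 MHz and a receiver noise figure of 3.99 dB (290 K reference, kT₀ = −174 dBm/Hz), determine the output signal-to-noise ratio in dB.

Noise floor: N = −174 + 10 log₁₀(B) + NF
10 log₁₀(2.82×10⁸) = 84.5 dB
N = −174 + 84.5 + 3.99 = −85.51 dBm
SNR = P_sig − N = −82.4 − (−85.51) = 3.11 dB → 3.1 dB

3.1 dB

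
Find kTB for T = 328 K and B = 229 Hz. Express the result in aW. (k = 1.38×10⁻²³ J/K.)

P_n = kTB = 1.38×10⁻²³ × 328 × 2.29×10² = 1.04×10⁻¹⁸ W = 1.04 aW

1.04 aW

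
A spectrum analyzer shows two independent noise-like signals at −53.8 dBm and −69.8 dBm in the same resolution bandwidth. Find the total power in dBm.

Convert to linear, add, convert back:
P₁ = 4.17×10⁻⁹ W, P₂ = 1.05×10⁻¹⁰ W
P_tot = 4.27×10⁻⁹ W → 10 log₁₀(P_tot / 10⁻³) = −53.7 dBm

−53.7 dBm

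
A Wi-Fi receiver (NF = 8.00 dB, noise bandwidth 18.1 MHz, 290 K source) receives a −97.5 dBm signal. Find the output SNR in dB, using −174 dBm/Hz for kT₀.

Noise floor: N = −174 + 10 log₁₀(B) + NF
10 log₁₀(1.81×10⁷) = 72.58 dB
N = −174 + 72.58 + 8.00 = −93.42 dBm
SNR = P_sig − N = −97.5 − (−93.42) = −4.08 dB → −4.1 dB

−4.1 dB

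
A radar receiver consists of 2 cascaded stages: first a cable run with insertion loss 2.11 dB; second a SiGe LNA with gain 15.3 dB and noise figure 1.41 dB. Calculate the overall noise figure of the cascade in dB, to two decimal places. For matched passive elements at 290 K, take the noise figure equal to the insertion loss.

3.52 dB

Convert to linear (a loss of L dB is a gain of −L dB): F_i = 10^(NF_i/10), G_i = 10^(G_i,dB/10)
  Stage 1: F_1 = 10^(2.11/10) = 1.626, G_1 = 10^(−2.11/10) = 0.6152
  Stage 2: F_2 = 10^(1.41/10) = 1.384, G_2 = 10^(15.3/10) = 33.88
Friis cascade:
  F = 1.626 + (1.384 − 1)/0.6152 = 2.249
NF = 10 log₁₀(2.249) = 3.52 dB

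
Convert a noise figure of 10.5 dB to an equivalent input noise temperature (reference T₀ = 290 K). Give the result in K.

F = 10^(10.5/10) = 11.2202
T_e = (F − 1)·T₀ = (11.2202 − 1) × 290 = 2964 K

2964 K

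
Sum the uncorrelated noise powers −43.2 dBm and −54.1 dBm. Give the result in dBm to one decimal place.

−42.9 dBm

Convert to linear, add, convert back:
P₁ = 4.79×10⁻⁸ W, P₂ = 3.89×10⁻⁹ W
P_tot = 5.18×10⁻⁸ W → 10 log₁₀(P_tot / 10⁻³) = −42.9 dBm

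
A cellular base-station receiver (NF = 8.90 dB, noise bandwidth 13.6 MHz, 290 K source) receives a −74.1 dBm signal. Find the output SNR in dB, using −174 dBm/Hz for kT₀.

Noise floor: N = −174 + 10 log₁₀(B) + NF
10 log₁₀(1.36×10⁷) = 71.34 dB
N = −174 + 71.34 + 8.90 = −93.76 dBm
SNR = P_sig − N = −74.1 − (−93.76) = 19.66 dB → 19.7 dB

19.7 dB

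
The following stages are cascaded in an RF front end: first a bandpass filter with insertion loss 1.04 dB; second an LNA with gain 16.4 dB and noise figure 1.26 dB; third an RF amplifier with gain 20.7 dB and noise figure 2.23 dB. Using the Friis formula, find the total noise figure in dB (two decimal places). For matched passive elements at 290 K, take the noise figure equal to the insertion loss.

2.35 dB

Convert to linear (a loss of L dB is a gain of −L dB): F_i = 10^(NF_i/10), G_i = 10^(G_i,dB/10)
  Stage 1: F_1 = 10^(1.04/10) = 1.271, G_1 = 10^(−1.04/10) = 0.7870
  Stage 2: F_2 = 10^(1.26/10) = 1.337, G_2 = 10^(16.4/10) = 43.65
  Stage 3: F_3 = 10^(2.23/10) = 1.671, G_3 = 10^(20.7/10) = 117.5
Friis cascade:
  F = 1.271 + (1.337 − 1)/0.7870 + (1.671 − 1)/34.36 = 1.718
NF = 10 log₁₀(1.718) = 2.35 dB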